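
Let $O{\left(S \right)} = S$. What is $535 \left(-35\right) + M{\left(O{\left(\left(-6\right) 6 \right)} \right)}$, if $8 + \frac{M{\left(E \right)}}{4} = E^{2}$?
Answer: $-13573$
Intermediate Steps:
$M{\left(E \right)} = -32 + 4 E^{2}$
$535 \left(-35\right) + M{\left(O{\left(\left(-6\right) 6 \right)} \right)} = 535 \left(-35\right) - \left(32 - 4 \left(\left(-6\right) 6\right)^{2}\right) = -18725 - \left(32 - 4 \left(-36\right)^{2}\right) = -18725 + \left(-32 + 4 \cdot 1296\right) = -18725 + \left(-32 + 5184\right) = -18725 + 5152 = -13573$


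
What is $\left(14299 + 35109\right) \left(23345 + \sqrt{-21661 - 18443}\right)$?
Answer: $1153429760 + 296448 i \sqrt{1114} \approx 1.1534 \cdot 10^{9} + 9.8944 \cdot 10^{6} i$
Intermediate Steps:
$\left(14299 + 35109\right) \left(23345 + \sqrt{-21661 - 18443}\right) = 49408 \left(23345 + \sqrt{-40104}\right) = 49408 \left(23345 + 6 i \sqrt{1114}\right) = 1153429760 + 296448 i \sqrt{1114}$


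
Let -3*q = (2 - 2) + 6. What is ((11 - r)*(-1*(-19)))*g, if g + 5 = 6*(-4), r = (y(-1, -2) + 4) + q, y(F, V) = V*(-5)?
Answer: 551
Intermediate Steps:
q = -2 (q = -((2 - 2) + 6)/3 = -(0 + 6)/3 = -1/3*6 = -2)
y(F, V) = -5*V
r = 12 (r = (-5*(-2) + 4) - 2 = (10 + 4) - 2 = 14 - 2 = 12)
g = -29 (g = -5 + 6*(-4) = -5 - 24 = -29)
((11 - r)*(-1*(-19)))*g = ((11 - 1*12)*(-1*(-19)))*(-29) = ((11 - 12)*19)*(-29) = -1*19*(-29) = -19*(-29) = 551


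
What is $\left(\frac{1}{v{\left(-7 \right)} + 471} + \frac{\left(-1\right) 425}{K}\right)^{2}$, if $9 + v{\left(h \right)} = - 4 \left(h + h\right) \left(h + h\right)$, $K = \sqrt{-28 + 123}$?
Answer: $\frac{3745584519}{1969996} + \frac{85 \sqrt{95}}{3059} \approx 1901.6$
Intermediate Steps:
$K = \sqrt{95} \approx 9.7468$
$v{\left(h \right)} = -9 - 16 h^{2}$ ($v{\left(h \right)} = -9 - 4 \left(h + h\right) \left(h + h\right) = -9 - 4 \cdot 2 h 2 h = -9 - 4 \cdot 4 h^{2} = -9 - 16 h^{2}$)
$\left(\frac{1}{v{\left(-7 \right)} + 471} + \frac{\left(-1\right) 425}{K}\right)^{2} = \left(\frac{1}{\left(-9 - 16 \left(-7\right)^{2}\right) + 471} + \frac{\left(-1\right) 425}{\sqrt{95}}\right)^{2} = \left(\frac{1}{\left(-9 - 784\right) + 471} - 425 \frac{\sqrt{95}}{95}\right)^{2} = \left(\frac{1}{\left(-9 - 784\right) + 471} - \frac{85 \sqrt{95}}{19}\right)^{2} = \left(\frac{1}{-793 + 471} - \frac{85 \sqrt{95}}{19}\right)^{2} = \left(\frac{1}{-322} - \frac{85 \sqrt{95}}{19}\right)^{2} = \left(- \frac{1}{322} - \frac{85 \sqrt{95}}{19}\right)^{2}$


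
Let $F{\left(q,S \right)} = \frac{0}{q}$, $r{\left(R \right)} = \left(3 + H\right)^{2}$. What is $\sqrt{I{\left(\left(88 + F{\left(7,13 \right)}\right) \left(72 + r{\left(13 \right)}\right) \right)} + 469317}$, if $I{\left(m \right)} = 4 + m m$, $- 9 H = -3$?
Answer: $\frac{\sqrt{4370813977}}{9} \approx 7345.8$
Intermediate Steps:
$H = \frac{1}{3}$ ($H = \left(- \frac{1}{9}\right) \left(-3\right) = \frac{1}{3} \approx 0.33333$)
$r{\left(R \right)} = \frac{100}{9}$ ($r{\left(R \right)} = \left(3 + \frac{1}{3}\right)^{2} = \left(\frac{10}{3}\right)^{2} = \frac{100}{9}$)
$F{\left(q,S \right)} = 0$
$I{\left(m \right)} = 4 + m^{2}$
$\sqrt{I{\left(\left(88 + F{\left(7,13 \right)}\right) \left(72 + r{\left(13 \right)}\right) \right)} + 469317} = \sqrt{\left(4 + \left(\left(88 + 0\right) \left(72 + \frac{100}{9}\right)\right)^{2}\right) + 469317} = \sqrt{\left(4 + \left(88 \cdot \frac{748}{9}\right)^{2}\right) + 469317} = \sqrt{\left(4 + \left(\frac{65824}{9}\right)^{2}\right) + 469317} = \sqrt{\left(4 + \frac{4332798976}{81}\right) + 469317} = \sqrt{\frac{4332799300}{81} + 469317} = \sqrt{\frac{4370813977}{81}} = \frac{\sqrt{4370813977}}{9}$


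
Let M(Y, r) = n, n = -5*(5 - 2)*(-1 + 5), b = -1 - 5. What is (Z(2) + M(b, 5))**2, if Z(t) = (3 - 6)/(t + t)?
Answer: 59049/16 ≈ 3690.6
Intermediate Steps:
Z(t) = -3/(2*t) (Z(t) = -3*1/(2*t) = -3/(2*t))
b = -6
n = -60 (n = -15*4 = -5*12 = -60)
M(Y, r) = -60
(Z(2) + M(b, 5))**2 = (-3/2/2 - 60)**2 = (-3/2*1/2 - 60)**2 = (-3/4 - 60)**2 = (-243/4)**2 = 59049/16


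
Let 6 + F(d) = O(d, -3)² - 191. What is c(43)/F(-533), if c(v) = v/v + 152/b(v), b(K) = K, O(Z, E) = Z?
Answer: 195/12207356 ≈ 1.5974e-5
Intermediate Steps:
c(v) = 1 + 152/v (c(v) = v/v + 152/v = 1 + 152/v)
F(d) = -197 + d² (F(d) = -6 + (d² - 191) = -6 + (-191 + d²) = -197 + d²)
c(43)/F(-533) = ((152 + 43)/43)/(-197 + (-533)²) = ((1/43)*195)/(-197 + 284089) = (195/43)/283892 = (195/43)*(1/283892) = 195/12207356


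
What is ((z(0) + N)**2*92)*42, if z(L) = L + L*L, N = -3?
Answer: 34776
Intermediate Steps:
z(L) = L + L**2
((z(0) + N)**2*92)*42 = ((0*(1 + 0) - 3)**2*92)*42 = ((0*1 - 3)**2*92)*42 = ((0 - 3)**2*92)*42 = ((-3)**2*92)*42 = (9*92)*42 = 828*42 = 34776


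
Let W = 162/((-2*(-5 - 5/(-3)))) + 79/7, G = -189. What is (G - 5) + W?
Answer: -11089/70 ≈ -158.41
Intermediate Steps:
W = 2491/70 (W = 162/((-2*(-5 - 5*(-⅓)))) + 79*(⅐) = 162/((-2*(-5 + 5/3))) + 79/7 = 162/((-2*(-10/3))) + 79/7 = 162/(20/3) + 79/7 = 162*(3/20) + 79/7 = 243/10 + 79/7 = 2491/70 ≈ 35.586)
(G - 5) + W = (-189 - 5) + 2491/70 = -194 + 2491/70 = -11089/70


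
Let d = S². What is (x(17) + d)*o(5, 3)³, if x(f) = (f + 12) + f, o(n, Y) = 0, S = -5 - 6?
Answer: 0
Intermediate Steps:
S = -11
d = 121 (d = (-11)² = 121)
x(f) = 12 + 2*f (x(f) = (12 + f) + f = 12 + 2*f)
(x(17) + d)*o(5, 3)³ = ((12 + 2*17) + 121)*0³ = ((12 + 34) + 121)*0 = (46 + 121)*0 = 167*0 = 0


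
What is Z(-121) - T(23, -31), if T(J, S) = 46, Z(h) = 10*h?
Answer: -1256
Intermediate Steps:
Z(-121) - T(23, -31) = 10*(-121) - 1*46 = -1210 - 46 = -1256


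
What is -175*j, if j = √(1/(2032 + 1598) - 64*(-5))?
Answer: -35*√34848030/66 ≈ -3130.5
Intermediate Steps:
j = √34848030/330 (j = √(1/3630 + 320) = √(1161601/3630) = √34848030/330 ≈ 17.889)
-175*j = -35*√34848030/66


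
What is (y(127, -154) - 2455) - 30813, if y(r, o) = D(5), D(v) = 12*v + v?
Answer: -33203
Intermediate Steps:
D(v) = 13*v
y(r, o) = 65 (y(r, o) = 13*5 = 65)
(y(127, -154) - 2455) - 30813 = (65 - 2455) - 30813 = -2390 - 30813 = -33203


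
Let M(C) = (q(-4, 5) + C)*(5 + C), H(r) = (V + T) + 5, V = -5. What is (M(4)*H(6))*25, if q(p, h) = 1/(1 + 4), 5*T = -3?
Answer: -567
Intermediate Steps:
T = -⅗ (T = (⅕)*(-3) = -⅗ ≈ -0.60000)
H(r) = -⅗ (H(r) = (-5 - ⅗) + 5 = -28/5 + 5 = -⅗)
q(p, h) = ⅕ (q(p, h) = 1/5 = ⅕)
M(C) = (5 + C)*(⅕ + C) (M(C) = (⅕ + C)*(5 + C) = (5 + C)*(⅕ + C))
(M(4)*H(6))*25 = ((1 + 4² + (26/5)*4)*(-⅗))*25 = ((1 + 16 + 104/5)*(-⅗))*25 = ((189/5)*(-⅗))*25 = -567/25*25 = -567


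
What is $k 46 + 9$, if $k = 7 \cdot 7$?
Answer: $2263$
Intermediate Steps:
$k = 49$
$k 46 + 9 = 49 \cdot 46 + 9 = 2254 + 9 = 2263$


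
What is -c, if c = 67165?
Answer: -67165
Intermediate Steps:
-c = -1*67165 = -67165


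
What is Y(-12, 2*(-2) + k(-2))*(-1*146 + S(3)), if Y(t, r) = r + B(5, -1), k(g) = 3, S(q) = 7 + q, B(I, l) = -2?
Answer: 408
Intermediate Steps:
Y(t, r) = -2 + r (Y(t, r) = r - 2 = -2 + r)
Y(-12, 2*(-2) + k(-2))*(-1*146 + S(3)) = (-2 + (2*(-2) + 3))*(-1*146 + (7 + 3)) = (-2 + (-4 + 3))*(-146 + 10) = (-2 - 1)*(-136) = -3*(-136) = 408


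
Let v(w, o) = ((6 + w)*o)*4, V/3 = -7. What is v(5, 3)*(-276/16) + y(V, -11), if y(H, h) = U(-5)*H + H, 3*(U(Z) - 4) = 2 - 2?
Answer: -2382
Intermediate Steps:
U(Z) = 4 (U(Z) = 4 + (2 - 2)/3 = 4 + (⅓)*0 = 4 + 0 = 4)
V = -21 (V = 3*(-7) = -21)
y(H, h) = 5*H (y(H, h) = 4*H + H = 5*H)
v(w, o) = 4*o*(6 + w) (v(w, o) = (o*(6 + w))*4 = 4*o*(6 + w))
v(5, 3)*(-276/16) + y(V, -11) = (4*3*(6 + 5))*(-276/16) + 5*(-21) = (4*3*11)*(-276*1/16) - 105 = 132*(-69/4) - 105 = -2277 - 105 = -2382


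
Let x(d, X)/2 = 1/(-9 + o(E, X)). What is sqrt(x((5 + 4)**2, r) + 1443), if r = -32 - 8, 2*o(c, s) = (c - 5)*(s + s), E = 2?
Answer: 5*sqrt(711177)/111 ≈ 37.987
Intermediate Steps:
o(c, s) = s*(-5 + c) (o(c, s) = ((c - 5)*(s + s))/2 = ((-5 + c)*(2*s))/2 = (2*s*(-5 + c))/2 = s*(-5 + c))
r = -40
x(d, X) = 2/(-9 - 3*X) (x(d, X) = 2/(-9 + X*(-5 + 2)) = 2/(-9 + X*(-3)) = 2/(-9 - 3*X))
sqrt(x((5 + 4)**2, r) + 1443) = sqrt(2/(3*(-3 - 1*(-40))) + 1443) = sqrt(2/(3*(-3 + 40)) + 1443) = sqrt((2/3)/37 + 1443) = sqrt((2/3)*(1/37) + 1443) = sqrt(2/111 + 1443) = sqrt(160175/111) = 5*sqrt(711177)/111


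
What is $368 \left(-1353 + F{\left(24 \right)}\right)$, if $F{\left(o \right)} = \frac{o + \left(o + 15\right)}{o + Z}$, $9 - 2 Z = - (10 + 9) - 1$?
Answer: $- \frac{5470320}{11} \approx -4.973 \cdot 10^{5}$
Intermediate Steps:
$Z = \frac{29}{2}$ ($Z = \frac{9}{2} - \frac{- (10 + 9) - 1}{2} = \frac{9}{2} - \frac{\left(-1\right) 19 - 1}{2} = \frac{9}{2} - \frac{-19 - 1}{2} = \frac{9}{2} - -10 = \frac{9}{2} + 10 = \frac{29}{2} \approx 14.5$)
$F{\left(o \right)} = \frac{15 + 2 o}{\frac{29}{2} + o}$ ($F{\left(o \right)} = \frac{o + \left(o + 15\right)}{o + \frac{29}{2}} = \frac{o + \left(15 + o\right)}{\frac{29}{2} + o} = \frac{15 + 2 o}{\frac{29}{2} + o}$)
$368 \left(-1353 + F{\left(24 \right)}\right) = 368 \left(-1353 + \frac{2 \left(15 + 2 \cdot 24\right)}{29 + 2 \cdot 24}\right) = 368 \left(-1353 + \frac{2 \left(15 + 48\right)}{29 + 48}\right) = 368 \left(-1353 + 2 \cdot \frac{1}{77} \cdot 63\right) = 368 \left(-1353 + \frac{18}{11}\right) = 368 \left(- \frac{14865}{11}\right) = - \frac{5470320}{11}$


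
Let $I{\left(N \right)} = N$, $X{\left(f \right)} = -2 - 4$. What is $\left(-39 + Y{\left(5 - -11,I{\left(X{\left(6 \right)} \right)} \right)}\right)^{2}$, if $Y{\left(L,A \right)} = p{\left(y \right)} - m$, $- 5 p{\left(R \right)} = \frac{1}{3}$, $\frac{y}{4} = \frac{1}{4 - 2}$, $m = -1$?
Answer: $\frac{326041}{225} \approx 1449.1$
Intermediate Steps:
$X{\left(f \right)} = -6$ ($X{\left(f \right)} = -2 - 4 = -6$)
$y = 2$ ($y = \frac{4}{4 - 2} = \frac{4}{2} = 4 \cdot \frac{1}{2} = 2$)
$p{\left(R \right)} = - \frac{1}{15}$ ($p{\left(R \right)} = - \frac{1}{5 \cdot 3} = \left(- \frac{1}{5}\right) \frac{1}{3} = - \frac{1}{15}$)
$Y{\left(L,A \right)} = \frac{14}{15}$ ($Y{\left(L,A \right)} = - \frac{1}{15} - -1 = - \frac{1}{15} + 1 = \frac{14}{15}$)
$\left(-39 + Y{\left(5 - -11,I{\left(X{\left(6 \right)} \right)} \right)}\right)^{2} = \left(-39 + \frac{14}{15}\right)^{2} = \left(- \frac{571}{15}\right)^{2} = \frac{326041}{225}$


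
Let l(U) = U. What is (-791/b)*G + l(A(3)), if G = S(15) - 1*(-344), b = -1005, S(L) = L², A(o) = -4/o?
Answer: 448739/1005 ≈ 446.51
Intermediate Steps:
G = 569 (G = 15² - 1*(-344) = 225 + 344 = 569)
(-791/b)*G + l(A(3)) = -791/(-1005)*569 - 4/3 = -791*(-1/1005)*569 - 4*⅓ = (791/1005)*569 - 4/3 = 450079/1005 - 4/3 = 448739/1005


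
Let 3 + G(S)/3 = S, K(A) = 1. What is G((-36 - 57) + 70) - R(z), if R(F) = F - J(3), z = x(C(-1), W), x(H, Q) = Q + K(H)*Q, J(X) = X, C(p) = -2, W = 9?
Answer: -93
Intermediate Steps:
G(S) = -9 + 3*S
x(H, Q) = 2*Q (x(H, Q) = Q + 1*Q = Q + Q = 2*Q)
z = 18 (z = 2*9 = 18)
R(F) = -3 + F (R(F) = F - 1*3 = F - 3 = -3 + F)
G((-36 - 57) + 70) - R(z) = (-9 + 3*((-36 - 57) + 70)) - (-3 + 18) = (-9 + 3*(-93 + 70)) - 1*15 = (-9 + 3*(-23)) - 15 = (-9 - 69) - 15 = -78 - 15 = -93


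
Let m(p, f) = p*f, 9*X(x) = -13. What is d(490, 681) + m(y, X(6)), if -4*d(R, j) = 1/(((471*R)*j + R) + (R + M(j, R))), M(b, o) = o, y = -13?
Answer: 35415518317/1886033520 ≈ 18.778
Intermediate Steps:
X(x) = -13/9 (X(x) = (1/9)*(-13) = -13/9)
m(p, f) = f*p
d(R, j) = -1/(4*(3*R + 471*R*j)) (d(R, j) = -1/(4*(((471*R)*j + R) + (R + R))) = -1/(4*((471*R*j + R) + 2*R)) = -1/(4*((R + 471*R*j) + 2*R)) = -1/(4*(3*R + 471*R*j)))
d(490, 681) + m(y, X(6)) = -1/12/(490*(1 + 157*681)) - 13/9*(-13) = -1/12*1/490/(1 + 106917) + 169/9 = -1/12*1/490/106918 + 169/9 = -1/12*1/490*1/106918 + 169/9 = -1/628677840 + 169/9 = 35415518317/1886033520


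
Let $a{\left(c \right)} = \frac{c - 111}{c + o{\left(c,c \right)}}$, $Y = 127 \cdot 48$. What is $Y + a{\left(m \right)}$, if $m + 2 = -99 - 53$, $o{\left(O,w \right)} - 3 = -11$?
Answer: $\frac{987817}{162} \approx 6097.6$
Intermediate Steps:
$o{\left(O,w \right)} = -8$ ($o{\left(O,w \right)} = 3 - 11 = -8$)
$Y = 6096$
$m = -154$ ($m = -2 - 152 = -154$)
$a{\left(c \right)} = \frac{-111 + c}{-8 + c}$ ($a{\left(c \right)} = \frac{c - 111}{c - 8} = \frac{-111 + c}{-8 + c}$)
$Y + a{\left(m \right)} = 6096 + \frac{-111 - 154}{-8 - 154} = 6096 + \frac{1}{-162} \left(-265\right) = 6096 - - \frac{265}{162} = 6096 + \frac{265}{162} = \frac{987817}{162}$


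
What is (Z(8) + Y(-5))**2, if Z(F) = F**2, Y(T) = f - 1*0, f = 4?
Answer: 4624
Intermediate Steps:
Y(T) = 4 (Y(T) = 4 - 1*0 = 4 + 0 = 4)
(Z(8) + Y(-5))**2 = (8**2 + 4)**2 = (64 + 4)**2 = 68**2 = 4624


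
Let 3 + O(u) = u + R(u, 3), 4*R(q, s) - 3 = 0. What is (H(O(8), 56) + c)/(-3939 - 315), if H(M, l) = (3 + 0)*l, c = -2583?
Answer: 805/1418 ≈ 0.56770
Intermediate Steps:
R(q, s) = 3/4 (R(q, s) = 3/4 + (1/4)*0 = 3/4 + 0 = 3/4)
O(u) = -9/4 + u (O(u) = -3 + (u + 3/4) = -3 + (3/4 + u) = -9/4 + u)
H(M, l) = 3*l
(H(O(8), 56) + c)/(-3939 - 315) = (3*56 - 2583)/(-3939 - 315) = (168 - 2583)/(-4254) = -2415*(-1/4254) = 805/1418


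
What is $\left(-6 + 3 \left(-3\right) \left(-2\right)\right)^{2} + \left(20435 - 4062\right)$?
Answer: $16517$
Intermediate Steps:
$\left(-6 + 3 \left(-3\right) \left(-2\right)\right)^{2} + \left(20435 - 4062\right) = \left(-6 - -18\right)^{2} + 16373 = \left(-6 + 18\right)^{2} + 16373 = 12^{2} + 16373 = 144 + 16373 = 16517$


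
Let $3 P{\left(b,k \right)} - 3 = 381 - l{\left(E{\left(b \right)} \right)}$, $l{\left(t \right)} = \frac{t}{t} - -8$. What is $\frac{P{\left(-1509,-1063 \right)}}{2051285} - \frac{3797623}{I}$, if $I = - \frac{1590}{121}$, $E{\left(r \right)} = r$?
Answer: $\frac{188518171752181}{652308630} \approx 2.89 \cdot 10^{5}$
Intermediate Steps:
$l{\left(t \right)} = 9$ ($l{\left(t \right)} = 1 + 8 = 9$)
$I = - \frac{1590}{121}$ ($I = \left(-1590\right) \frac{1}{121} = - \frac{1590}{121} \approx -13.141$)
$P{\left(b,k \right)} = 125$ ($P{\left(b,k \right)} = 1 + \frac{381 - 9}{3} = 1 + \frac{1}{3} \cdot 372 = 1 + 124 = 125$)
$\frac{P{\left(-1509,-1063 \right)}}{2051285} - \frac{3797623}{I} = \frac{125}{2051285} - \frac{3797623}{- \frac{1590}{121}} = 125 \cdot \frac{1}{2051285} - - \frac{459512383}{1590} = \frac{25}{410257} + \frac{459512383}{1590} = \frac{188518171752181}{652308630}$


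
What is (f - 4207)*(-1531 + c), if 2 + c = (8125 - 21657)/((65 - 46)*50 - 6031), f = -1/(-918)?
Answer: 30029719933025/4664358 ≈ 6.4381e+6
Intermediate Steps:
f = 1/918 (f = -1*(-1/918) = 1/918 ≈ 0.0010893)
c = 3370/5081 (c = -2 + (8125 - 21657)/((65 - 46)*50 - 6031) = -2 - 13532/(19*50 - 6031) = -2 - 13532/(950 - 6031) = -2 - 13532/(-5081) = -2 - 13532*(-1/5081) = -2 + 13532/5081 = 3370/5081 ≈ 0.66326)
(f - 4207)*(-1531 + c) = (1/918 - 4207)*(-1531 + 3370/5081) = -3862025/918*(-7775641/5081) = 30029719933025/4664358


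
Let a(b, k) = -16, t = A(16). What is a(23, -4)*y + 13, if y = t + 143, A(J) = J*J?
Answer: -6371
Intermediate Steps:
A(J) = J**2
t = 256 (t = 16**2 = 256)
y = 399 (y = 256 + 143 = 399)
a(23, -4)*y + 13 = -16*399 + 13 = -6384 + 13 = -6371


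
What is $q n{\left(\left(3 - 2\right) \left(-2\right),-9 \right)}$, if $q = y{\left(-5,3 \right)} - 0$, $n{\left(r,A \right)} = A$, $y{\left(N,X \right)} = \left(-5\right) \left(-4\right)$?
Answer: $-180$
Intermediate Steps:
$y{\left(N,X \right)} = 20$
$q = 20$ ($q = 20 - 0 = 20 + 0 = 20$)
$q n{\left(\left(3 - 2\right) \left(-2\right),-9 \right)} = 20 \left(-9\right) = -180$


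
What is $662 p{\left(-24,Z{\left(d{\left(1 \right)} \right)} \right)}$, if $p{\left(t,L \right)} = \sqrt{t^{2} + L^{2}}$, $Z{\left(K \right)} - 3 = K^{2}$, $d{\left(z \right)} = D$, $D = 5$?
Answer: $2648 \sqrt{85} \approx 24413.0$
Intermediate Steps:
$d{\left(z \right)} = 5$
$Z{\left(K \right)} = 3 + K^{2}$
$p{\left(t,L \right)} = \sqrt{L^{2} + t^{2}}$
$662 p{\left(-24,Z{\left(d{\left(1 \right)} \right)} \right)} = 662 \sqrt{\left(3 + 5^{2}\right)^{2} + \left(-24\right)^{2}} = 662 \sqrt{\left(3 + 25\right)^{2} + 576} = 662 \sqrt{28^{2} + 576} = 662 \sqrt{784 + 576} = 662 \sqrt{1360} = 662 \cdot 4 \sqrt{85} = 2648 \sqrt{85}$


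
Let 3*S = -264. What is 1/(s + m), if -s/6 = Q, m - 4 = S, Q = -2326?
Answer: 1/13872 ≈ 7.2088e-5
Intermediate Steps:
S = -88 (S = (1/3)*(-264) = -88)
m = -84 (m = 4 - 88 = -84)
s = 13956 (s = -6*(-2326) = 13956)
1/(s + m) = 1/(13956 - 84) = 1/13872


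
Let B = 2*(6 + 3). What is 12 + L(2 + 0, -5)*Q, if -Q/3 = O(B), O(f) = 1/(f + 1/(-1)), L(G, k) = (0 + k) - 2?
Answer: 225/17 ≈ 13.235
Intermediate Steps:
B = 18 (B = 2*9 = 18)
L(G, k) = -2 + k (L(G, k) = k - 2 = -2 + k)
O(f) = 1/(-1 + f) (O(f) = 1/(f - 1) = 1/(-1 + f))
Q = -3/17 (Q = -3/(-1 + 18) = -3/17 ≈ -0.17647)
12 + L(2 + 0, -5)*Q = 12 + (-2 - 5)*(-3/17) = 12 - 7*(-3/17) = 12 + 21/17 = 225/17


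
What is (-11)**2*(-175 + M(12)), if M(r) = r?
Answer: -19723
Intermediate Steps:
(-11)**2*(-175 + M(12)) = (-11)**2*(-175 + 12) = 121*(-163) = -19723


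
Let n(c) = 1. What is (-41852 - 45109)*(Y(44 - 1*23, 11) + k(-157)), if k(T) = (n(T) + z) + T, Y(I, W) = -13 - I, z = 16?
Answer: 15131214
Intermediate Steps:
k(T) = 17 + T (k(T) = (1 + 16) + T = 17 + T)
(-41852 - 45109)*(Y(44 - 1*23, 11) + k(-157)) = (-41852 - 45109)*((-13 - (44 - 1*23)) + (17 - 157)) = -86961*((-13 - (44 - 23)) - 140) = -86961*((-13 - 1*21) - 140) = -86961*((-13 - 21) - 140) = -86961*(-34 - 140) = -86961*(-174) = 15131214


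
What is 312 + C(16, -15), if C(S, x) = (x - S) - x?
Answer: 296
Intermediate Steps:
C(S, x) = -S
312 + C(16, -15) = 312 - 1*16 = 312 - 16 = 296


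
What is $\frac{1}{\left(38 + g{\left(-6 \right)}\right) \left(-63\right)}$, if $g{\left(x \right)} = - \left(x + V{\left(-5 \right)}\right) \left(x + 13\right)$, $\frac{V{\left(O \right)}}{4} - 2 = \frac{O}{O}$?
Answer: $\frac{1}{252} \approx 0.0039683$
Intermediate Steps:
$V{\left(O \right)} = 12$ ($V{\left(O \right)} = 8 + 4 \frac{O}{O} = 8 + 4 \cdot 1 = 8 + 4 = 12$)
$g{\left(x \right)} = - \left(12 + x\right) \left(13 + x\right)$ ($g{\left(x \right)} = - \left(x + 12\right) \left(x + 13\right) = - \left(12 + x\right) \left(13 + x\right)$)
$\frac{1}{\left(38 + g{\left(-6 \right)}\right) \left(-63\right)} = \frac{1}{\left(38 - 42\right) \left(-63\right)} = \frac{1}{\left(-4\right) \left(-63\right)} = \frac{1}{252}$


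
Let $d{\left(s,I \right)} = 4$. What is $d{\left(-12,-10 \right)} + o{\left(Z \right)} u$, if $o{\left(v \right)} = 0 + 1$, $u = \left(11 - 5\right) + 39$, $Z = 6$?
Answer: $49$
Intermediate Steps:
$u = 45$ ($u = 6 + 39 = 45$)
$o{\left(v \right)} = 1$
$d{\left(-12,-10 \right)} + o{\left(Z \right)} u = 4 + 1 \cdot 45 = 4 + 45 = 49$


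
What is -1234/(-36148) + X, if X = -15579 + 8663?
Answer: -124999167/18074 ≈ -6916.0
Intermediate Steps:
X = -6916
-1234/(-36148) + X = -1234/(-36148) - 6916 = -1234*(-1/36148) - 6916 = 617/18074 - 6916 = -124999167/18074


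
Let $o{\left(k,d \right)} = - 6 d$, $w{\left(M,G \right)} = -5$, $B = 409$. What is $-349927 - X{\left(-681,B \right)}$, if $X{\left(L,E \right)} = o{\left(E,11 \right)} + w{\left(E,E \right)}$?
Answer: $-349856$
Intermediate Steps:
$X{\left(L,E \right)} = -71$ ($X{\left(L,E \right)} = \left(-6\right) 11 - 5 = -66 - 5 = -71$)
$-349927 - X{\left(-681,B \right)} = -349927 - -71 = -349927 + 71 = -349856$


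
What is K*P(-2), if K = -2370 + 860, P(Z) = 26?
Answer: -39260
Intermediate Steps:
K = -1510
K*P(-2) = -1510*26 = -39260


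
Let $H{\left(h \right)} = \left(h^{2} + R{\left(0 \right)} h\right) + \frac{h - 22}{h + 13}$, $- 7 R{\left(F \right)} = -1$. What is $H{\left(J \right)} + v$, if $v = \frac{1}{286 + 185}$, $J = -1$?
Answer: $- \frac{13945}{13188} \approx -1.0574$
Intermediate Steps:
$R{\left(F \right)} = \frac{1}{7}$ ($R{\left(F \right)} = \left(- \frac{1}{7}\right) \left(-1\right) = \frac{1}{7}$)
$v = \frac{1}{471} \approx 0.0021231$
$H{\left(h \right)} = h^{2} + \frac{h}{7} + \frac{-22 + h}{13 + h}$ ($H{\left(h \right)} = \left(h^{2} + \frac{h}{7}\right) + \frac{h - 22}{h + 13} = \left(h^{2} + \frac{h}{7}\right) + \frac{-22 + h}{13 + h} = h^{2} + \frac{h}{7} + \frac{-22 + h}{13 + h}$)
$H{\left(J \right)} + v = \frac{-154 + 7 \left(-1\right)^{3} + 20 \left(-1\right) + 92 \left(-1\right)^{2}}{7 \left(13 - 1\right)} + \frac{1}{471} = \frac{-154 + 7 \left(-1\right) - 20 + 92 \cdot 1}{7 \cdot 12} + \frac{1}{471} = \frac{1}{7} \cdot \frac{1}{12} \left(-154 - 7 - 20 + 92\right) + \frac{1}{471} = \frac{1}{7} \cdot \frac{1}{12} \left(-89\right) + \frac{1}{471} = - \frac{89}{84} + \frac{1}{471} = - \frac{13945}{13188}$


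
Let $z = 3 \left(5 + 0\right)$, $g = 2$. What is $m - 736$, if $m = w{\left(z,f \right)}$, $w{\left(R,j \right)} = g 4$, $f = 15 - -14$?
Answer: $-728$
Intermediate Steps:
$f = 29$ ($f = 15 + 14 = 29$)
$z = 15$ ($z = 3 \cdot 5 = 15$)
$w{\left(R,j \right)} = 8$ ($w{\left(R,j \right)} = 2 \cdot 4 = 8$)
$m = 8$
$m - 736 = 8 - 736 = -728$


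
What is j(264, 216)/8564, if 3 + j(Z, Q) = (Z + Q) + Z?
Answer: 741/8564 ≈ 0.086525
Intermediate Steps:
j(Z, Q) = -3 + Q + 2*Z (j(Z, Q) = -3 + ((Z + Q) + Z) = -3 + ((Q + Z) + Z) = -3 + (Q + 2*Z) = -3 + Q + 2*Z)
j(264, 216)/8564 = (-3 + 216 + 2*264)/8564 = (-3 + 216 + 528)*(1/8564) = 741*(1/8564) = 741/8564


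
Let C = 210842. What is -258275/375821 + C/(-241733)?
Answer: -141672441857/90848337793 ≈ -1.5594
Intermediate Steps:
-258275/375821 + C/(-241733) = -258275/375821 + 210842/(-241733) = -258275*1/375821 + 210842*(-1/241733) = -258275/375821 - 210842/241733 = -141672441857/90848337793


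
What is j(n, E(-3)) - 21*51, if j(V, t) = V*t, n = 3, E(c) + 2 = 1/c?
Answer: -1078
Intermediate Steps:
E(c) = -2 + 1/c
j(n, E(-3)) - 21*51 = 3*(-2 + 1/(-3)) - 21*51 = 3*(-2 - ⅓) - 1071 = 3*(-7/3) - 1071 = -7 - 1071 = -1078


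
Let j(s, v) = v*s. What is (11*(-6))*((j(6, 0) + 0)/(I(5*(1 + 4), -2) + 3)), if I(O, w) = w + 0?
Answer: 0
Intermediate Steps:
I(O, w) = w
j(s, v) = s*v
(11*(-6))*((j(6, 0) + 0)/(I(5*(1 + 4), -2) + 3)) = (11*(-6))*((6*0 + 0)/(-2 + 3)) = -66*(0 + 0)/1 = -0 = -66*0 = 0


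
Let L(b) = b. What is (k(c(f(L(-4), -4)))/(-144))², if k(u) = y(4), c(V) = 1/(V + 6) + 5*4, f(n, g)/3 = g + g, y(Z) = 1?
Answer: 1/20736 ≈ 4.8225e-5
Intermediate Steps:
f(n, g) = 6*g (f(n, g) = 3*(g + g) = 3*(2*g) = 6*g)
c(V) = 20 + 1/(6 + V) (c(V) = 1/(6 + V) + 20 = 20 + 1/(6 + V))
k(u) = 1
(k(c(f(L(-4), -4)))/(-144))² = (1/(-144))² = (1*(-1/144))² = (-1/144)² = 1/20736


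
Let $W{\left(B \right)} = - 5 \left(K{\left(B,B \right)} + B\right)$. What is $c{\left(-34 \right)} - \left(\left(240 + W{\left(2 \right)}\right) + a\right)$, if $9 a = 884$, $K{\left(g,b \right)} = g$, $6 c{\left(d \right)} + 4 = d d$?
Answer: $- \frac{1136}{9} \approx -126.22$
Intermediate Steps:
$c{\left(d \right)} = - \frac{2}{3} + \frac{d^{2}}{6}$ ($c{\left(d \right)} = - \frac{2}{3} + \frac{d d}{6} = - \frac{2}{3} + \frac{d^{2}}{6}$)
$a = \frac{884}{9}$ ($a = \frac{1}{9} \cdot 884 = \frac{884}{9} \approx 98.222$)
$W{\left(B \right)} = - 10 B$ ($W{\left(B \right)} = - 5 \left(B + B\right) = - 5 \cdot 2 B = - 10 B$)
$c{\left(-34 \right)} - \left(\left(240 + W{\left(2 \right)}\right) + a\right) = \left(- \frac{2}{3} + \frac{\left(-34\right)^{2}}{6}\right) - \left(\left(240 - 20\right) + \frac{884}{9}\right) = \left(- \frac{2}{3} + \frac{1}{6} \cdot 1156\right) - \left(\left(240 - 20\right) + \frac{884}{9}\right) = \left(- \frac{2}{3} + \frac{578}{3}\right) - \left(220 + \frac{884}{9}\right) = 192 - \frac{2864}{9} = - \frac{1136}{9}$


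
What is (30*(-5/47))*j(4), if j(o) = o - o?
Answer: 0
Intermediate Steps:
j(o) = 0
(30*(-5/47))*j(4) = (30*(-5/47))*0 = -150/47*0 = 0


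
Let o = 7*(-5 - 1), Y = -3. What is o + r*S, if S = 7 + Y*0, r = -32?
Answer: -266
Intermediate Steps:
S = 7 (S = 7 - 3*0 = 7 + 0 = 7)
o = -42 (o = 7*(-6) = -42)
o + r*S = -42 - 32*7 = -42 - 224 = -266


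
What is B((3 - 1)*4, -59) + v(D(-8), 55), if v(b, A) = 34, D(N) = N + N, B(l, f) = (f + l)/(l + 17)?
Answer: 799/25 ≈ 31.960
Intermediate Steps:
B(l, f) = (f + l)/(17 + l)
D(N) = 2*N
B((3 - 1)*4, -59) + v(D(-8), 55) = (-59 + (3 - 1)*4)/(17 + (3 - 1)*4) + 34 = (-59 + 2*4)/(17 + 2*4) + 34 = (-59 + 8)/(17 + 8) + 34 = -51/25 + 34 = 799/25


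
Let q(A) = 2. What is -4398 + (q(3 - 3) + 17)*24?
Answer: -3942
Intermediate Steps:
-4398 + (q(3 - 3) + 17)*24 = -4398 + (2 + 17)*24 = -4398 + 19*24 = -4398 + 456 = -3942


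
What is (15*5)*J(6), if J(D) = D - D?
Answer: 0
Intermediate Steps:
J(D) = 0
(15*5)*J(6) = (15*5)*0 = 75*0 = 0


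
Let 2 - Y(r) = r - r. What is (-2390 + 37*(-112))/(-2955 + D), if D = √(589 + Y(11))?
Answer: 16335/7387 + 1089*√591/1455239 ≈ 2.2295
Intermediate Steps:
Y(r) = 2 (Y(r) = 2 - (r - r) = 2 - 1*0 = 2 + 0 = 2)
D = √591 (D = √(589 + 2) = √591 ≈ 24.310)
(-2390 + 37*(-112))/(-2955 + D) = (-2390 + 37*(-112))/(-2955 + √591) = (-2390 - 4144)/(-2955 + √591) = -6534/(-2955 + √591)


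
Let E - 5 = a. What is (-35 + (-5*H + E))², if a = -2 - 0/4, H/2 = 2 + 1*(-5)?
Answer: 4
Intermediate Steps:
H = -6 (H = 2*(2 + 1*(-5)) = 2*(2 - 5) = 2*(-3) = -6)
a = -2 (a = -2 - 0/4 = -2 - 3*0 = -2 + 0 = -2)
E = 3 (E = 5 - 2 = 3)
(-35 + (-5*H + E))² = (-35 + (-5*(-6) + 3))² = (-35 + (30 + 3))² = (-35 + 33)² = (-2)² = 4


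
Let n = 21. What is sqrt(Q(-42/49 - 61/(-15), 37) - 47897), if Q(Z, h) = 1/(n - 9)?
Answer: I*sqrt(1724289)/6 ≈ 218.85*I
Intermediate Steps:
Q(Z, h) = 1/12 (Q(Z, h) = 1/(21 - 9) = 1/12)
sqrt(Q(-42/49 - 61/(-15), 37) - 47897) = sqrt(1/12 - 47897) = sqrt(-574763/12) = I*sqrt(1724289)/6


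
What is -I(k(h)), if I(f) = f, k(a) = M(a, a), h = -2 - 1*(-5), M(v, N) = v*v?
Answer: -9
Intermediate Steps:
M(v, N) = v²
h = 3 (h = -2 + 5 = 3)
k(a) = a²
-I(k(h)) = -1*3² = -1*9 = -9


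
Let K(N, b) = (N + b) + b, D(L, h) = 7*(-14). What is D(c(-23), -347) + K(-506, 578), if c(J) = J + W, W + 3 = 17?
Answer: 552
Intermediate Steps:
W = 14 (W = -3 + 17 = 14)
c(J) = 14 + J (c(J) = J + 14 = 14 + J)
D(L, h) = -98
K(N, b) = N + 2*b
D(c(-23), -347) + K(-506, 578) = -98 + (-506 + 2*578) = -98 + (-506 + 1156) = -98 + 650 = 552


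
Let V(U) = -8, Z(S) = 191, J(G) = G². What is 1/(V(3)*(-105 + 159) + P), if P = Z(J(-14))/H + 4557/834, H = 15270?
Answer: -1061265/452654423 ≈ -0.0023445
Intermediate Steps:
P = 5812057/1061265 (P = 191/15270 + 4557/834 = 191*(1/15270) + 4557*(1/834) = 191/15270 + 1519/278 = 5812057/1061265 ≈ 5.4765)
1/(V(3)*(-105 + 159) + P) = 1/(-8*(-105 + 159) + 5812057/1061265) = 1/(-8*54 + 5812057/1061265) = 1/(-432 + 5812057/1061265) = 1/(-452654423/1061265) = -1061265/452654423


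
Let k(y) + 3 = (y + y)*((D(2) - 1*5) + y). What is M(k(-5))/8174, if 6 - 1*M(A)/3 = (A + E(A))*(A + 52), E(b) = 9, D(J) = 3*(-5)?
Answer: -114807/4087 ≈ -28.091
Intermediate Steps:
D(J) = -15
k(y) = -3 + 2*y*(-20 + y) (k(y) = -3 + (y + y)*((-15 - 1*5) + y) = -3 + (2*y)*((-15 - 5) + y) = -3 + (2*y)*(-20 + y) = -3 + 2*y*(-20 + y))
M(A) = 18 - 3*(9 + A)*(52 + A) (M(A) = 18 - 3*(A + 9)*(A + 52) = 18 - 3*(9 + A)*(52 + A))
M(k(-5))/8174 = (-1386 - 183*(-3 - 40*(-5) + 2*(-5)**2) - 3*(-3 - 40*(-5) + 2*(-5)**2)**2)/8174 = (-1386 - 183*(-3 + 200 + 2*25) - 3*(-3 + 200 + 2*25)**2)*(1/8174) = (-1386 - 183*(-3 + 200 + 50) - 3*(-3 + 200 + 50)**2)*(1/8174) = (-1386 - 183*247 - 3*247**2)*(1/8174) = (-1386 - 45201 - 3*61009)*(1/8174) = (-1386 - 45201 - 183027)*(1/8174) = -229614*1/8174 = -114807/4087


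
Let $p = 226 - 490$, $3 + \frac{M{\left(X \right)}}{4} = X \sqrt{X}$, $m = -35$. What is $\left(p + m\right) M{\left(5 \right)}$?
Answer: $3588 - 5980 \sqrt{5} \approx -9783.7$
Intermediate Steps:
$M{\left(X \right)} = -12 + 4 X^{\frac{3}{2}}$ ($M{\left(X \right)} = -12 + 4 X \sqrt{X} = -12 + 4 X^{\frac{3}{2}}$)
$p = -264$
$\left(p + m\right) M{\left(5 \right)} = \left(-264 - 35\right) \left(-12 + 4 \cdot 5^{\frac{3}{2}}\right) = - 299 \left(-12 + 4 \cdot 5 \sqrt{5}\right) = - 299 \left(-12 + 20 \sqrt{5}\right) = 3588 - 5980 \sqrt{5}$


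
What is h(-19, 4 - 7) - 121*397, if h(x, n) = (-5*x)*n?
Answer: -48322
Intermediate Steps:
h(x, n) = -5*n*x
h(-19, 4 - 7) - 121*397 = -5*(4 - 7)*(-19) - 121*397 = -5*(-3)*(-19) - 48037 = -285 - 48037 = -48322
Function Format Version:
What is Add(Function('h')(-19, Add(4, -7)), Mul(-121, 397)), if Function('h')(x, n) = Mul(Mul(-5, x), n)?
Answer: -48322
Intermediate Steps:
Function('h')(x, n) = Mul(-5, n, x)
Add(Function('h')(-19, Add(4, -7)), Mul(-121, 397)) = Add(Mul(-5, Add(4, -7), -19), Mul(-121, 397)) = Add(Mul(-5, -3, -19), -48037) = Add(-285, -48037) = -48322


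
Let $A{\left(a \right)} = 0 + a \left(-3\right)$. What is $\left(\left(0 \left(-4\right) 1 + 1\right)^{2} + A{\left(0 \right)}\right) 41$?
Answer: $41$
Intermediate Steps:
$A{\left(a \right)} = - 3 a$ ($A{\left(a \right)} = 0 - 3 a = - 3 a$)
$\left(\left(0 \left(-4\right) 1 + 1\right)^{2} + A{\left(0 \right)}\right) 41 = \left(\left(0 \left(-4\right) 1 + 1\right)^{2} - 0\right) 41 = \left(\left(0 \cdot 1 + 1\right)^{2} + 0\right) 41 = \left(\left(0 + 1\right)^{2} + 0\right) 41 = \left(1^{2} + 0\right) 41 = \left(1 + 0\right) 41 = 1 \cdot 41 = 41$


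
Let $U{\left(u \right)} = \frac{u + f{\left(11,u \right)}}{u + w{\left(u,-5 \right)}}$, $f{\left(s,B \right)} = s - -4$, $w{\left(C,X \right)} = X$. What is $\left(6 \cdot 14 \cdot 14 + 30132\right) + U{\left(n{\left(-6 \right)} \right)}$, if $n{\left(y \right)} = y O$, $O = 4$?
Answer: $\frac{907941}{29} \approx 31308.0$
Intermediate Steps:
$f{\left(s,B \right)} = 4 + s$ ($f{\left(s,B \right)} = s + 4 = 4 + s$)
$n{\left(y \right)} = 4 y$ ($n{\left(y \right)} = y 4 = 4 y$)
$U{\left(u \right)} = \frac{15 + u}{-5 + u}$ ($U{\left(u \right)} = \frac{u + \left(4 + 11\right)}{u - 5} = \frac{u + 15}{-5 + u} = \frac{15 + u}{-5 + u}$)
$\left(6 \cdot 14 \cdot 14 + 30132\right) + U{\left(n{\left(-6 \right)} \right)} = \left(6 \cdot 14 \cdot 14 + 30132\right) + \frac{15 + 4 \left(-6\right)}{-5 + 4 \left(-6\right)} = \left(84 \cdot 14 + 30132\right) + \frac{15 - 24}{-5 - 24} = \left(1176 + 30132\right) + \frac{1}{-29} \left(-9\right) = 31308 - - \frac{9}{29} = 31308 + \frac{9}{29} = \frac{907941}{29}$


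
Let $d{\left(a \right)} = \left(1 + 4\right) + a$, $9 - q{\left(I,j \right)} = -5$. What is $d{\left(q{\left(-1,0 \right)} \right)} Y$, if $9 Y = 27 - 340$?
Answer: $- \frac{5947}{9} \approx -660.78$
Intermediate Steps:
$q{\left(I,j \right)} = 14$ ($q{\left(I,j \right)} = 9 - -5 = 9 + 5 = 14$)
$d{\left(a \right)} = 5 + a$
$Y = - \frac{313}{9}$ ($Y = \frac{27 - 340}{9} = \frac{1}{9} \left(-313\right) = - \frac{313}{9} \approx -34.778$)
$d{\left(q{\left(-1,0 \right)} \right)} Y = \left(5 + 14\right) \left(- \frac{313}{9}\right) = 19 \left(- \frac{313}{9}\right) = - \frac{5947}{9}$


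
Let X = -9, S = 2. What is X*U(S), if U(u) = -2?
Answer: 18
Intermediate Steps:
X*U(S) = -9*(-2) = 18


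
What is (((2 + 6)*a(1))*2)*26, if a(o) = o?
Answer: 416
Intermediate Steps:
(((2 + 6)*a(1))*2)*26 = (((2 + 6)*1)*2)*26 = ((8*1)*2)*26 = (8*2)*26 = 16*26 = 416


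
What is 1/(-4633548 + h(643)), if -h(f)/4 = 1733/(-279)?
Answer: -279/1292752960 ≈ -2.1582e-7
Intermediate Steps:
h(f) = 6932/279 (h(f) = -6932/(-279) = -6932*(-1)/279 = -4*(-1733/279) = 6932/279)
1/(-4633548 + h(643)) = 1/(-4633548 + 6932/279) = 1/(-1292752960/279) = -279/1292752960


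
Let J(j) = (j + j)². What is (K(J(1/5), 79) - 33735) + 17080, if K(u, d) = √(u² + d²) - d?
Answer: -16734 + √3900641/25 ≈ -16655.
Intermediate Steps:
J(j) = 4*j² (J(j) = (2*j)² = 4*j²)
K(u, d) = √(d² + u²) - d
(K(J(1/5), 79) - 33735) + 17080 = ((√(79² + (4*(1/5)²)²) - 1*79) - 33735) + 17080 = ((√(6241 + (4*(⅕)²)²) - 79) - 33735) + 17080 = ((√(6241 + (4*(1/25))²) - 79) - 33735) + 17080 = ((√(6241 + (4/25)²) - 79) - 33735) + 17080 = ((√(6241 + 16/625) - 79) - 33735) + 17080 = ((√(3900641/625) - 79) - 33735) + 17080 = ((√3900641/25 - 79) - 33735) + 17080 = ((-79 + √3900641/25) - 33735) + 17080 = (-33814 + √3900641/25) + 17080 = -16734 + √3900641/25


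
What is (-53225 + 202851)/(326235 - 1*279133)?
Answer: 74813/23551 ≈ 3.1766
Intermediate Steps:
(-53225 + 202851)/(326235 - 1*279133) = 149626/(326235 - 279133) = 149626/47102 = 149626*(1/47102) = 74813/23551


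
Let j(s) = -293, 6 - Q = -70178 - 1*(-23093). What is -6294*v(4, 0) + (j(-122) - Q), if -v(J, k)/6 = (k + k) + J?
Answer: 103672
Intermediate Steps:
v(J, k) = -12*k - 6*J (v(J, k) = -6*((k + k) + J) = -6*(2*k + J) = -6*(J + 2*k) = -12*k - 6*J)
Q = 47091 (Q = 6 - (-70178 - 1*(-23093)) = 6 - (-70178 + 23093) = 6 - 1*(-47085) = 6 + 47085 = 47091)
-6294*v(4, 0) + (j(-122) - Q) = -6294*(-12*0 - 6*4) + (-293 - 1*47091) = -6294*(0 - 24) + (-293 - 47091) = -6294*(-24) - 47384 = 151056 - 47384 = 103672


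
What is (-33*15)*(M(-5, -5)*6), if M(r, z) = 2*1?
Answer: -5940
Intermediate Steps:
M(r, z) = 2
(-33*15)*(M(-5, -5)*6) = (-33*15)*(2*6) = -495*12 = -5940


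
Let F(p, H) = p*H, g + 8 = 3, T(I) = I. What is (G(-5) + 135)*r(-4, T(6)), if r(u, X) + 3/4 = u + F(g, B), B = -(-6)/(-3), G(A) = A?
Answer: 1365/2 ≈ 682.50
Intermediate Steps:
g = -5 (g = -8 + 3 = -5)
B = -2 (B = -(-6)*(-1)/3 = -3*⅔ = -2)
F(p, H) = H*p
r(u, X) = 37/4 + u (r(u, X) = -¾ + (u - 2*(-5)) = -¾ + (u + 10) = -¾ + (10 + u) = 37/4 + u)
(G(-5) + 135)*r(-4, T(6)) = (-5 + 135)*(37/4 - 4) = 130*(21/4) = 1365/2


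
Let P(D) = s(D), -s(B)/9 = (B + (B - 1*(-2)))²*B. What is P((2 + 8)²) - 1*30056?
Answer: -36753656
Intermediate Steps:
s(B) = -9*B*(2 + 2*B)² (s(B) = -9*(B + (B - 1*(-2)))²*B = -9*(B + (B + 2))²*B = -9*(B + (2 + B))²*B = -9*(2 + 2*B)²*B = -9*B*(2 + 2*B)²)
P(D) = -36*D*(1 + D)²
P((2 + 8)²) - 1*30056 = -36*(2 + 8)²*(1 + (2 + 8)²)² - 1*30056 = -36*10²*(1 + 10²)² - 30056 = -36*100*(1 + 100)² - 30056 = -36*100*101² - 30056 = -36*100*10201 - 30056 = -36723600 - 30056 = -36753656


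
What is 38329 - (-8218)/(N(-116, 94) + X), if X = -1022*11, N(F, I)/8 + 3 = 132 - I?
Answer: 30011020/783 ≈ 38328.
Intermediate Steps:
N(F, I) = 1032 - 8*I (N(F, I) = -24 + 8*(132 - I) = -24 + (1056 - 8*I) = 1032 - 8*I)
X = -11242
38329 - (-8218)/(N(-116, 94) + X) = 38329 - (-8218)/((1032 - 8*94) - 11242) = 38329 - (-8218)/((1032 - 752) - 11242) = 38329 - (-8218)/(280 - 11242) = 38329 - (-8218)/(-10962) = 38329 - (-8218)*(-1)/10962 = 38329 - 1*587/783 = 38329 - 587/783 = 30011020/783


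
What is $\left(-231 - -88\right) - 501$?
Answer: $-644$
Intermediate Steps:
$\left(-231 - -88\right) - 501 = \left(-231 + 88\right) - 501 = -143 - 501 = -644$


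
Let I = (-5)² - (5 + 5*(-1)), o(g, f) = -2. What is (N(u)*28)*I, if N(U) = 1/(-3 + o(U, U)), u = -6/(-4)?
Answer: -140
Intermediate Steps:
u = 3/2 (u = -6*(-¼) = 3/2 ≈ 1.5000)
N(U) = -⅕ (N(U) = 1/(-3 - 2) = 1/(-5) = -⅕)
I = 25 (I = 25 - (5 - 5) = 25 - 1*0 = 25 + 0 = 25)
(N(u)*28)*I = -⅕*28*25 = -28/5*25 = -140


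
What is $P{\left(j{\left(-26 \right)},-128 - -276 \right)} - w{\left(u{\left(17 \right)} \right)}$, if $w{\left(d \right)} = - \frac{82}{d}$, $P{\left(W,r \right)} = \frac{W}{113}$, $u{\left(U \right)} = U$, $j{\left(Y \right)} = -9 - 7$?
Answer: $\frac{8994}{1921} \approx 4.6819$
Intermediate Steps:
$j{\left(Y \right)} = -16$ ($j{\left(Y \right)} = -9 - 7 = -16$)
$P{\left(W,r \right)} = \frac{W}{113}$ ($P{\left(W,r \right)} = W \frac{1}{113} = \frac{W}{113}$)
$P{\left(j{\left(-26 \right)},-128 - -276 \right)} - w{\left(u{\left(17 \right)} \right)} = \frac{1}{113} \left(-16\right) - - \frac{82}{17} = - \frac{16}{113} - \left(-82\right) \frac{1}{17} = - \frac{16}{113} - - \frac{82}{17} = - \frac{16}{113} + \frac{82}{17} = \frac{8994}{1921}$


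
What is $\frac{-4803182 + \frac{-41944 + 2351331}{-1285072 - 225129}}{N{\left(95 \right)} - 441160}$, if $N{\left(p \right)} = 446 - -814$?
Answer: $\frac{7253772568969}{664337419900} \approx 10.919$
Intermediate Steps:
$N{\left(p \right)} = 1260$ ($N{\left(p \right)} = 446 + 814 = 1260$)
$\frac{-4803182 + \frac{-41944 + 2351331}{-1285072 - 225129}}{N{\left(95 \right)} - 441160} = \frac{-4803182 + \frac{-41944 + 2351331}{-1285072 - 225129}}{1260 - 441160} = \frac{-4803182 + \frac{2309387}{-1510201}}{-439900} = \left(-4803182 + 2309387 \left(- \frac{1}{1510201}\right)\right) \left(- \frac{1}{439900}\right) = \left(-4803182 - \frac{2309387}{1510201}\right) \left(- \frac{1}{439900}\right) = \left(- \frac{7253772568969}{1510201}\right) \left(- \frac{1}{439900}\right) = \frac{7253772568969}{664337419900}$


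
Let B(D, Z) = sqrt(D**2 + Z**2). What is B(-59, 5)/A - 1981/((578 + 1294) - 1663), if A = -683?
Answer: -1981/209 - sqrt(3506)/683 ≈ -9.5652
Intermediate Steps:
B(-59, 5)/A - 1981/((578 + 1294) - 1663) = sqrt((-59)**2 + 5**2)/(-683) - 1981/((578 + 1294) - 1663) = sqrt(3481 + 25)*(-1/683) - 1981/(1872 - 1663) = sqrt(3506)*(-1/683) - 1981/209 = -sqrt(3506)/683 - 1981*1/209 = -sqrt(3506)/683 - 1981/209 = -1981/209 - sqrt(3506)/683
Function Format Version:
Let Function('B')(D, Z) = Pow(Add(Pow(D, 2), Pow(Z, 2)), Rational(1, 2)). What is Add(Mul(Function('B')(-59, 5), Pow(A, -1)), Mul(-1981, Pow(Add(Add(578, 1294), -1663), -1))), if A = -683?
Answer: Add(Rational(-1981, 209), Mul(Rational(-1, 683), Pow(3506, Rational(1, 2)))) ≈ -9.5652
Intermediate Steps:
Add(Mul(Function('B')(-59, 5), Pow(A, -1)), Mul(-1981, Pow(Add(Add(578, 1294), -1663), -1))) = Add(Mul(Pow(Add(Pow(-59, 2), Pow(5, 2)), Rational(1, 2)), Pow(-683, -1)), Mul(-1981, Pow(Add(Add(578, 1294), -1663), -1))) = Add(Mul(Pow(Add(3481, 25), Rational(1, 2)), Rational(-1, 683)), Mul(-1981, Pow(Add(1872, -1663), -1))) = Add(Mul(Pow(3506, Rational(1, 2)), Rational(-1, 683)), Mul(-1981, Pow(209, -1))) = Add(Mul(Rational(-1, 683), Pow(3506, Rational(1, 2))), Mul(-1981, Rational(1, 209))) = Add(Mul(Rational(-1, 683), Pow(3506, Rational(1, 2))), Rational(-1981, 209)) = Add(Rational(-1981, 209), Mul(Rational(-1, 683), Pow(3506, Rational(1, 2))))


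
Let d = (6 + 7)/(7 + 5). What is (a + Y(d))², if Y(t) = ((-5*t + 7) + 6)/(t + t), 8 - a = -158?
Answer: 114921/4 ≈ 28730.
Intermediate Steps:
a = 166 (a = 8 - 1*(-158) = 8 + 158 = 166)
d = 13/12 ≈ 1.0833
Y(t) = (13 - 5*t)/(2*t) (Y(t) = ((7 - 5*t) + 6)/((2*t)) = (13 - 5*t)*(1/(2*t)) = (13 - 5*t)/(2*t))
(a + Y(d))² = (166 + (13 - 5*13/12)/(2*(13/12)))² = (166 + (½)*(12/13)*(13 - 65/12))² = (166 + (½)*(12/13)*(91/12))² = (166 + 7/2)² = (339/2)² = 114921/4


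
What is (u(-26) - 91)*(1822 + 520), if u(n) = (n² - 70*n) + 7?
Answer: 5648904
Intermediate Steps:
u(n) = 7 + n² - 70*n
(u(-26) - 91)*(1822 + 520) = ((7 + (-26)² - 70*(-26)) - 91)*(1822 + 520) = ((7 + 676 + 1820) - 91)*2342 = (2503 - 91)*2342 = 2412*2342 = 5648904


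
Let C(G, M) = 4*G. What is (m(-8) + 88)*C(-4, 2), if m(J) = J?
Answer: -1280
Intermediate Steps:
(m(-8) + 88)*C(-4, 2) = (-8 + 88)*(4*(-4)) = 80*(-16) = -1280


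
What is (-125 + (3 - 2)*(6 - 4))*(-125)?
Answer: 15375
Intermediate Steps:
(-125 + (3 - 2)*(6 - 4))*(-125) = (-125 + 1*2)*(-125) = (-125 + 2)*(-125) = -123*(-125) = 15375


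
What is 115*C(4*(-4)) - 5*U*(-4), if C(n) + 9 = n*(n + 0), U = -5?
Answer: 28305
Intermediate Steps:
C(n) = -9 + n² (C(n) = -9 + n*(n + 0) = -9 + n*n = -9 + n²)
115*C(4*(-4)) - 5*U*(-4) = 115*(-9 + (4*(-4))²) - 5*(-5)*(-4) = 115*(-9 + (-16)²) + 25*(-4) = 115*(-9 + 256) - 100 = 115*247 - 100 = 28405 - 100 = 28305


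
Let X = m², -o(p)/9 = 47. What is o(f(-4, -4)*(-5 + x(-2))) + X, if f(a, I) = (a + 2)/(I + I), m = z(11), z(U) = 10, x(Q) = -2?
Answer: -323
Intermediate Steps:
m = 10
f(a, I) = (2 + a)/(2*I) (f(a, I) = (2 + a)/((2*I)) = (2 + a)*(1/(2*I)) = (2 + a)/(2*I))
o(p) = -423 (o(p) = -9*47 = -423)
X = 100 (X = 10² = 100)
o(f(-4, -4)*(-5 + x(-2))) + X = -423 + 100 = -323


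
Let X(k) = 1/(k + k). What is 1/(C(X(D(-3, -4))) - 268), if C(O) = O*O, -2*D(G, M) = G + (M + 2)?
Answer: -25/6699 ≈ -0.0037319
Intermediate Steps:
D(G, M) = -1 - G/2 - M/2 (D(G, M) = -(G + (M + 2))/2 = -(G + (2 + M))/2 = -(2 + G + M)/2 = -1 - G/2 - M/2)
X(k) = 1/(2*k)
C(O) = O²
1/(C(X(D(-3, -4))) - 268) = 1/((1/(2*(-1 - ½*(-3) - ½*(-4))))² - 268) = 1/((1/(2*(-1 + 3/2 + 2)))² - 268) = 1/((1/(2*(5/2)))² - 268) = 1/(((½)*(⅖))² - 268) = 1/((⅕)² - 268) = 1/(1/25 - 268) = 1/(-6699/25) = -25/6699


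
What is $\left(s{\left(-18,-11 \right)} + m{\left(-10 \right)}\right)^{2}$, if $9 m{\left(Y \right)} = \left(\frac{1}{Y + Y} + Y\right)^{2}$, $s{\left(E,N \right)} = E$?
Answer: $\frac{7349521}{160000} \approx 45.935$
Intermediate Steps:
$m{\left(Y \right)} = \frac{\left(Y + \frac{1}{2 Y}\right)^{2}}{9}$ ($m{\left(Y \right)} = \frac{\left(\frac{1}{Y + Y} + Y\right)^{2}}{9} = \frac{\left(\frac{1}{2 Y} + Y\right)^{2}}{9} = \frac{\left(Y + \frac{1}{2 Y}\right)^{2}}{9}$)
$\left(s{\left(-18,-11 \right)} + m{\left(-10 \right)}\right)^{2} = \left(-18 + \frac{\left(1 + 2 \left(-10\right)^{2}\right)^{2}}{36 \cdot 100}\right)^{2} = \left(-18 + \frac{1}{36} \cdot \frac{1}{100} \left(1 + 2 \cdot 100\right)^{2}\right)^{2} = \left(-18 + \frac{1}{36} \cdot \frac{1}{100} \left(1 + 200\right)^{2}\right)^{2} = \left(-18 + \frac{1}{36} \cdot \frac{1}{100} \cdot 201^{2}\right)^{2} = \left(-18 + \frac{1}{36} \cdot \frac{1}{100} \cdot 40401\right)^{2} = \left(-18 + \frac{4489}{400}\right)^{2} = \left(- \frac{2711}{400}\right)^{2} = \frac{7349521}{160000}$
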